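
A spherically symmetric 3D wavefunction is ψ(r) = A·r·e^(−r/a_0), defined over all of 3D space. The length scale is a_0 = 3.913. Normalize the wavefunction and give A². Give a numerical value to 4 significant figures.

A^2 ≈ 0.0001157

The normalization condition is ∫|ψ|² 4πr² dr = 1 from 0 to ∞.
∫|ψ|² 4πr² dr = A²·(3·π·a_0^5).
So A² = (3·π·a_0^5)^(−1).
With a_0 = 3.913: A² = 0.00011566 and A = 0.010754.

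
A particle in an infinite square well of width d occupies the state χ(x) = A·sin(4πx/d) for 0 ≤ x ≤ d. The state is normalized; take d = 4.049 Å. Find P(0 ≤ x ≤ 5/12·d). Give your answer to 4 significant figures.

The probability is P = ∫ |χ|² dx over [0, 5/12·d].
With A² fixed by ∫|χ|² = 1, i.e. A² = (d/2)^(−1), substitute and integrate.
Substituting u = x/d, A² and the length scale cancel in the ratio: P = ∫_{0}^{5/12} sin(4·π·u)^2 du / ∫_{0}^{1} sin(4·π·u)^2 du.
Using ∫ sin(4·π·u)^2 du = u/2 - sin(4·π·u)·cos(4·π·u)/(8·π), the numerator is √(3)/(32·π) + 5/24 and the denominator is 1/2.
The result is P = √(3)/(16·π) + 5/12.

P ≈ 0.4511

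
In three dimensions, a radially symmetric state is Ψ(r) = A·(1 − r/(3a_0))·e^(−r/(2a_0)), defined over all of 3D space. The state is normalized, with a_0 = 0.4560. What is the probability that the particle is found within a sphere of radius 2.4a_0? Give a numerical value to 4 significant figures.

Integrate the radial probability density 4πr²|Ψ|² over r ≤ 2.4a_0.
The full normalization integral is A²·[8·π·a_0^3/3] = 1, fixing A².
Let u = r/a_0; then A², 4π and the length scale all cancel, so P = ∫_{0}^{2.4} u^2·(1 - u/3)^2·e^(-u) du ÷ ∫_{0}^{∞} u^2·(1 - u/3)^2·e^(-u) du.
An antiderivative of u^2·(1 - u/3)^2·e^(-u) is (-u^4 + 2·u^3 - 3·u^2 - 6·u - 6)·e^(-u)/9; evaluating from 0 to 2.4 gives 2/3 - 9002·e^(-12/5)/1875, while the full integral is 2/3.
Taking the ratio yields P = 0.34669.

P ≈ 0.3467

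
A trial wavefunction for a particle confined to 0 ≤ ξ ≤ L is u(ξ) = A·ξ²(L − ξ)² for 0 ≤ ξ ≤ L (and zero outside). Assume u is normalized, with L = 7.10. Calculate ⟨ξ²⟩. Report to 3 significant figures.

The expectation value is the |u|²-weighted average of ξ^2: ∫ ξ^2|u|² dξ.
Expanding the polynomial and integrating term by term, evaluating both integrals, ⟨ξ²⟩ = 3·L^2/11.
With L = 7.10, ⟨ξ^2⟩ = 13.75.

⟨ξ^2⟩ ≈ 13.7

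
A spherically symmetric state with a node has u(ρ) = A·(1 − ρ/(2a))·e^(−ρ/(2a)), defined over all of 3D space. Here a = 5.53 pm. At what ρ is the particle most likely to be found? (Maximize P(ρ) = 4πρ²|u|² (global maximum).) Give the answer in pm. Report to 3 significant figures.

ρ ≈ 29.0 pm

Differentiate P(ρ) = 4πρ²|u|² with respect to ρ and set to zero.
Solving yields ρ = a·(√(5) + 3).
With a = 5.53, the most probable radial distance is 28.96 pm.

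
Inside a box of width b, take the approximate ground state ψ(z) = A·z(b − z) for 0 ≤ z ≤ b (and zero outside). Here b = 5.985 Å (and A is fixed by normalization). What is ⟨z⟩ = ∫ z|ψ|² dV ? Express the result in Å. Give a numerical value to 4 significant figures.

The expectation value is the |ψ|²-weighted average of z: ∫ z|ψ|² dz.
Expanding the polynomial and integrating term by term, evaluating both integrals, ⟨z⟩ = b/2.
Putting b = 5.985 gives 2.9925.

⟨z⟩ ≈ 2.993 Å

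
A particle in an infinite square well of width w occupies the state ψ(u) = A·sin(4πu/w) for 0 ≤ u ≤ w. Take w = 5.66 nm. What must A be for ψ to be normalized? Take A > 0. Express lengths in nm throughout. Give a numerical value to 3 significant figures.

A ≈ 0.594 nm^(-1/2)

Require ∫ |ψ|² du = 1 over the whole domain.
The integral (without the A² prefactor) comes out to w/2.
Plugging in w = 5.66 yields A = 0.5944.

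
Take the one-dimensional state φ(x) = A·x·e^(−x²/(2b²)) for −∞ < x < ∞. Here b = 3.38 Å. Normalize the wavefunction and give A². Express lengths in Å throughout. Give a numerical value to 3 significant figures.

The normalization condition is ∫|φ|² dx = 1 from −∞ to ∞.
∫|φ|² dx = A²·(√(π)·b^3/2).
Setting this equal to 1 gives A² = 1/(√(π)·b^3/2).
With b = 3.38: A² = 0.02922 and A = 0.1709.

A^2 ≈ 0.0292 Å^(-3)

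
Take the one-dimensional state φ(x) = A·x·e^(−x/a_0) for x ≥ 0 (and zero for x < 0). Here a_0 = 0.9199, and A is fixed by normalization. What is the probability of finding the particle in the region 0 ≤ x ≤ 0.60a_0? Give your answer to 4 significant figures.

|φ|² is the probability density, so P = ∫_{0}^{0.60a_0} |φ|² dx.
Since A² = 1/(a_0^3/4), this is the region integral divided by the full normalization integral.
Let u = x/a_0; then A² and the length scale cancel, so P = ∫_{0}^{0.60} u^2·e^(-2·u) du ÷ ∫_{0}^{∞} u^2·e^(-2·u) du.
An antiderivative of u^2·e^(-2·u) is -(2·u^2 + 2·u + 1)·e^(-2·u)/4; evaluating from 0 to 0.60 gives 1/4 - 73·e^(-6/5)/100, while the full integral is 1/4.
The result is P = 0.12051.

P ≈ 0.1205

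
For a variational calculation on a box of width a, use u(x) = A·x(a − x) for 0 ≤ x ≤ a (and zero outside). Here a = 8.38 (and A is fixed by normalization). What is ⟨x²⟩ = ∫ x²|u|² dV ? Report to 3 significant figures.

By definition ⟨x²⟩ = ∫ x^2 |u(x)|² dx.
Since the A² factors cancel between numerator and denominator, ⟨x²⟩ = 2·a^2/7.
Putting a = 8.38 gives 20.06.

⟨x^2⟩ ≈ 20.1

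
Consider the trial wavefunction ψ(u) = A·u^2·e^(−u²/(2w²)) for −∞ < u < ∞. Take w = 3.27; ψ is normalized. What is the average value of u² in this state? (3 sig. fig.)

By definition ⟨u²⟩ = ∫ u^2 |ψ(u)|² du.
With ∫_{−∞}^{∞} u^(2m) e^(−αu²) du = (2m−1)!!·√π / (2^m α^(m+1/2)), since the A² factors cancel between numerator and denominator, ⟨u²⟩ = 5·w^2/2.
Putting w = 3.27 gives 26.73.

⟨u^2⟩ ≈ 26.7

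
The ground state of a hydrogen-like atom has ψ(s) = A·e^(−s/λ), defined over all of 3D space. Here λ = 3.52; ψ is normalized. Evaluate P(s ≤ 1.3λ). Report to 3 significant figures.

P ≈ 0.482

P = ∫ |ψ|² 4πs² ds over s ≤ 1.3λ.
The full normalization integral is A²·[π·λ^3] = 1, fixing A².
In terms of u = s/λ (A², 4π and the length scale all cancel between numerator and denominator), P = [∫_{0}^{1.3} u^2·e^(-2·u) du] / [∫_{0}^{∞} u^2·e^(-2·u) du].
Using ∫ u^2·e^(-2·u) du = -(2·u^2 + 2·u + 1)·e^(-2·u)/4, the numerator is 1/4 - 349·e^(-13/5)/200 and the denominator is 1/4.
The region integral divided by the full integral gives P = 0.4816.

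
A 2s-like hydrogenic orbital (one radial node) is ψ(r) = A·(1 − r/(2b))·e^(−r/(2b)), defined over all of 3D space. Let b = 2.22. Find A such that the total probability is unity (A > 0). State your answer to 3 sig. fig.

Normalization requires ∫|ψ|² 4πr² dr = 1, integrated from 0 to ∞.
The angular integral contributes 4π, leaving ∫₀^∞ r²|ψ|² dr.
∫|ψ|² 4πr² dr = A²·(8·π·b^3).
Substituting b = 2.22 gives A² = 0.003637, so A = 0.06030.

A ≈ 0.0603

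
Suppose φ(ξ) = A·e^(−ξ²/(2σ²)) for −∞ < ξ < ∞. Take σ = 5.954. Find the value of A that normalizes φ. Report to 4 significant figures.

A ≈ 0.3078

We need A² ∫|f|² dξ = 1, taking the integral from −∞ to ∞.
Using the Gaussian integral ∫_{−∞}^{∞} e^(−αξ²) dξ = √(π/α), ∫|φ|² dξ = A²·(√(π)·σ).
Hence A² = 1/[√(π)·σ].
Substituting σ = 5.954 gives A² = 0.094758, so A = 0.30783.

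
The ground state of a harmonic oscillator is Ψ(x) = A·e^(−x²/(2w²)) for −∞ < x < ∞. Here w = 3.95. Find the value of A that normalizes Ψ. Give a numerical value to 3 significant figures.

A ≈ 0.378

Normalization requires ∫|Ψ|² dx = 1, integrated from −∞ to ∞.
With Ψ = A·e^(−x²/(2w²)), the integral evaluates to A²·[√(π)·w].
Setting this equal to 1 gives A² = 1/(√(π)·w).
Substituting w = 3.95 gives A² = 0.1428, so A = 0.3779.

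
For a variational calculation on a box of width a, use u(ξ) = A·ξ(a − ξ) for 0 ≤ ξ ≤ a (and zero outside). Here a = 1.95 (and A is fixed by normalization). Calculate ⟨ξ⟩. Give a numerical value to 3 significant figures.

The expectation value is the |u|²-weighted average of ξ: ∫ ξ|u|² dξ.
Expanding the polynomial and integrating term by term, evaluating both integrals, ⟨ξ⟩ = a/2.
With a = 1.95, ⟨ξ⟩ = 0.9750.

⟨ξ⟩ ≈ 0.975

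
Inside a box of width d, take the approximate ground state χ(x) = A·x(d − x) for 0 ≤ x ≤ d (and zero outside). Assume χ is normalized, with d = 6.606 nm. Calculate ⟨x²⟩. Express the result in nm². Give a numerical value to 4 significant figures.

⟨x^2⟩ ≈ 12.47 nm^2

⟨x²⟩ = ∫ x^2 |χ|² dx over the full domain.
Expanding the polynomial and integrating term by term, the ratio of the moment integral to the normalization integral gives ⟨x²⟩ = 2·d^2/7.
Putting d = 6.606 gives 12.468.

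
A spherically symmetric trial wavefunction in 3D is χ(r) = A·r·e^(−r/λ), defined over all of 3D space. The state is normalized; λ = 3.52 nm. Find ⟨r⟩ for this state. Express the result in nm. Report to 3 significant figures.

⟨r⟩ ≈ 8.80 nm

⟨r⟩ = ∫ r |χ|² 4πr² dr over the full domain.
The ratio of the moment integral to the normalization integral gives ⟨r⟩ = 5·λ/2.
Putting λ = 3.52 gives 8.800.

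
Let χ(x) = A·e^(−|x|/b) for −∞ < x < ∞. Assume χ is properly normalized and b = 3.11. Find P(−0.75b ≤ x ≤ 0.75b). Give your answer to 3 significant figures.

P ≈ 0.777

P = ∫_{−0.75b}^{0.75b} |χ(x)|² dx.
With A² fixed by ∫|χ|² = 1, i.e. A² = (b)^(−1), substitute and integrate.
By symmetry take twice the x ≥ 0 contribution in numerator and denominator; the 2's cancel. In terms of u = x/b (A² and the length scale cancel between numerator and denominator), P = [∫_{0}^{0.75} e^(-2·u) du] / [∫_{0}^{∞} e^(-2·u) du].
With ∫ e^(-2·u) du = -e^(-2·u)/2 + C, the region integral is 1/2 - e^(-3/2)/2 and the full one is 1/2.
Taking the ratio, P = 0.7769.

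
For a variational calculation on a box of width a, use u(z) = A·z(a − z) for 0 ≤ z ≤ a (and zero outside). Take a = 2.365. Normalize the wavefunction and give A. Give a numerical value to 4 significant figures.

Require ∫ |u|² dz = 1 over the whole domain.
Carrying out the integral gives A² · a^5/30.
Plugging in a = 2.365 yields A = 0.63677.

A ≈ 0.6368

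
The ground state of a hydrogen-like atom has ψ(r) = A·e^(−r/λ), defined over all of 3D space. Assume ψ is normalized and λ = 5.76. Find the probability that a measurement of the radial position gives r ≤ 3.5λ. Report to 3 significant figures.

P = ∫ |ψ|² 4πr² dr over r ≤ 3.5λ.
The full normalization integral is A²·[π·λ^3] = 1, fixing A².
Let u = r/λ; then A², 4π and the length scale all cancel, so P = ∫_{0}^{3.5} u^2·e^(-2·u) du ÷ ∫_{0}^{∞} u^2·e^(-2·u) du.
With ∫ u^2·e^(-2·u) du = -(2·u^2 + 2·u + 1)·e^(-2·u)/4 + C, the region integral is 1/4 - 65·e^(-7)/8 and the full one is 1/4.
This evaluates to P = 0.9704.

P ≈ 0.970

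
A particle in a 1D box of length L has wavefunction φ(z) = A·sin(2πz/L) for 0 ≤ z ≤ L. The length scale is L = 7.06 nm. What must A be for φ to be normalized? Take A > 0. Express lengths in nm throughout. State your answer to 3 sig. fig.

Require ∫ |φ|² dz = 1 over the whole domain.
Using sin²θ = (1 − cos 2θ)/2, carrying out the integral gives A² · L/2.
Plugging in L = 7.06 yields A = 0.5322.

A ≈ 0.532 nm^(-1/2)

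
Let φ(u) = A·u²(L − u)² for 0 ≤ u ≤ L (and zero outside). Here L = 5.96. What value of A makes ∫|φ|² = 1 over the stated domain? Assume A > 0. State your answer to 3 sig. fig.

A ≈ 0.00815

We need A² ∫|f|² du = 1, taking the integral from 0 to L.
The integral (without the A² prefactor) comes out to L^9/630.
Hence A² = 1/[L^9/630].
With L = 5.96: A² = 0.00006639 and A = 0.008148.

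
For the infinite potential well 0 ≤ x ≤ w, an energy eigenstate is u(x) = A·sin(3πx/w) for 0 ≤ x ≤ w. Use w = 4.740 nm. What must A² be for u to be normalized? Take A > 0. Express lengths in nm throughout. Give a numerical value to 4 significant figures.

We need A² ∫|f|² dx = 1, taking the integral from 0 to w.
With u = A·sin(3πx/w), the integral evaluates to A²·[w/2].
So A² = (w/2)^(−1).
Plugging in w = 4.740 yields A = 0.64957.

A^2 ≈ 0.4219 nm^(-1)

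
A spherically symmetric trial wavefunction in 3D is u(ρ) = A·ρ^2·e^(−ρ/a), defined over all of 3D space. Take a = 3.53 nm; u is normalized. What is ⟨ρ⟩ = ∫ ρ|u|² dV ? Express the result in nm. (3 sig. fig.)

⟨ρ⟩ = ∫ ρ |u|² 4πρ² dρ over the full domain.
The ratio of the moment integral to the normalization integral gives ⟨ρ⟩ = 7·a/2.
Putting a = 3.53 gives 12.36.

⟨ρ⟩ ≈ 12.4 nm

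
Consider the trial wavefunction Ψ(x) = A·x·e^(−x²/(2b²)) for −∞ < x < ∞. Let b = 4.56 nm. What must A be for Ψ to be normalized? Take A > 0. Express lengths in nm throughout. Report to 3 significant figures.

We need A² ∫|f|² dx = 1, taking the integral from −∞ to ∞.
Carrying out the integral gives A² · √(π)·b^3/2.
So A² = (√(π)·b^3/2)^(−1).
With b = 4.56: A² = 0.01190 and A = 0.1091.

A ≈ 0.109 nm^(-3/2)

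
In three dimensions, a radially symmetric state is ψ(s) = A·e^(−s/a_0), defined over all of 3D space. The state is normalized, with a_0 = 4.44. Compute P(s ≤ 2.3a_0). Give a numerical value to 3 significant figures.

P ≈ 0.837

With dV = 4πs²ds, the probability is ∫|ψ|² dV over s ≤ 2.3a_0.
The full normalization integral is A²·[π·a_0^3] = 1, fixing A².
Substituting u = s/a_0, A², 4π and the length scale all cancel in the ratio: P = ∫_{0}^{2.3} u^2·e^(-2·u) du / ∫_{0}^{∞} u^2·e^(-2·u) du.
With ∫ u^2·e^(-2·u) du = -(2·u^2 + 2·u + 1)·e^(-2·u)/4 + C, the region integral is 1/4 - 809·e^(-23/5)/200 and the full one is 1/4.
The region integral divided by the full integral gives P = 0.8374.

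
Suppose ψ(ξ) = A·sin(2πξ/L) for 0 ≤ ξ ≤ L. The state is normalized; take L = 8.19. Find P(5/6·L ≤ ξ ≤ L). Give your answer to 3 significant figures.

The probability is P = ∫ |ψ|² dξ over [5/6·L, L].
With A² fixed by ∫|ψ|² = 1, i.e. A² = (L/2)^(−1), substitute and integrate.
In terms of u = ξ/L (A² and the length scale cancel between numerator and denominator), P = [∫_{5/6}^{1} sin(2·π·u)^2 du] / [∫_{0}^{1} sin(2·π·u)^2 du].
With ∫ sin(2·π·u)^2 du = u/2 - sin(4·π·u)/(8·π) + C, the region integral is -√(3)/(16·π) + 1/12 and the full one is 1/2.
This works out to P = (-√(3)/8 + π/6)/π.

P ≈ 0.0978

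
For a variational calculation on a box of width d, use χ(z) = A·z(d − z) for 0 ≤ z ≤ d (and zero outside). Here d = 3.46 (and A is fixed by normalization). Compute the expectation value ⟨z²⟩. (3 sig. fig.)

⟨z²⟩ = ∫ z^2 |χ|² dz over the full domain.
Expanding the polynomial and integrating term by term, since the A² factors cancel between numerator and denominator, ⟨z²⟩ = 2·d^2/7.
Putting d = 3.46 gives 3.420.

⟨z^2⟩ ≈ 3.42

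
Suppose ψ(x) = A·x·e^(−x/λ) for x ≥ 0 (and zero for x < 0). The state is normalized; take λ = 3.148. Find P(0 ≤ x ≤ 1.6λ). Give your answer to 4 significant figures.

P ≈ 0.6201

The probability is P = ∫ |ψ|² dx over [0, 1.6λ].
The normalization integral ∫|ψ|²dx over the whole domain equals λ^3/4·A², and A² cancels in the ratio.
Substituting u = x/λ, A² and the length scale cancel in the ratio: P = ∫_{0}^{1.6} u^2·e^(-2·u) du / ∫_{0}^{∞} u^2·e^(-2·u) du.
With ∫ u^2·e^(-2·u) du = -(2·u^2 + 2·u + 1)·e^(-2·u)/4 + C, the region integral is 1/4 - 233·e^(-16/5)/100 and the full one is 1/4.
The result is P = 0.62010.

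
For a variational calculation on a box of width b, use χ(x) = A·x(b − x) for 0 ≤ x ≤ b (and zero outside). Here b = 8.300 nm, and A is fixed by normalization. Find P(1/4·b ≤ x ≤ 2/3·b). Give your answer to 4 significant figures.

The probability is P = ∫ |χ|² dx over [1/4·b, 2/3·b].
With A² fixed by ∫|χ|² = 1, i.e. A² = (b^5/30)^(−1), substitute and integrate.
Let u = x/b; then A² and the length scale cancel, so P = ∫_{1/4}^{2/3} u^2·(1 - u)^2 du ÷ ∫_{0}^{1} u^2·(1 - u)^2 du.
With ∫ u^2·(1 - u)^2 du = u^3·(6·u^2 - 15·u + 10)/30 + C, the region integral is ≈ 0.0228869 and the full one is 1/30.
This works out to P = 0.68661.

P ≈ 0.6866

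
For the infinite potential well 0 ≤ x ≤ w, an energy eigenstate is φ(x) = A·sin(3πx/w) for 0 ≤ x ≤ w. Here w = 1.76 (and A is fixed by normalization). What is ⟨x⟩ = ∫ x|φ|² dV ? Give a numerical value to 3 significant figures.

⟨x⟩ ≈ 0.880

⟨x⟩ = ∫ x |φ|² dx over the full domain.
With ∫₀^w sin²(nπx/w) dx = w/2, the ratio of the moment integral to the normalization integral gives ⟨x⟩ = w/2.
Putting w = 1.76 gives 0.8800.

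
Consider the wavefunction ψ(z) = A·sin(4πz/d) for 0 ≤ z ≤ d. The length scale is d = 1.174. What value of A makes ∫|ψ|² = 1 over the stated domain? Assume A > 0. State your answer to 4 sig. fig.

Normalization requires ∫|ψ|² dz = 1, integrated from 0 to d.
With ∫₀^d sin²(nπz/d) dz = d/2, ∫|ψ|² dz = A²·(d/2).
Hence A² = 1/[d/2].
Substituting d = 1.174 gives A² = 1.7036, so A = 1.3052.

A ≈ 1.305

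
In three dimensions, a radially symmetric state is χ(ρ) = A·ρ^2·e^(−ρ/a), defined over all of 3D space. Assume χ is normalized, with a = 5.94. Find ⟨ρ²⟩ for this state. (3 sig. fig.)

⟨ρ^2⟩ ≈ 494

By definition ⟨ρ²⟩ = ∫ ρ^2 |χ(ρ)|² 4πρ² dρ.
Using ∫₀^∞ ρⁿ e^(−αρ) dρ = n!/αⁿ⁺¹, evaluating both integrals, ⟨ρ²⟩ = 14·a^2.
Putting a = 5.94 gives 494.0.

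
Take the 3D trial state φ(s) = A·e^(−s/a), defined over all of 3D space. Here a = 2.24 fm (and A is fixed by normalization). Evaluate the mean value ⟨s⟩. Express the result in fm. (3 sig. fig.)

The expectation value is the |φ|²-weighted average of s: ∫ s|φ|² 4πs² ds.
Using ∫₀^∞ sⁿ e^(−αs) ds = n!/αⁿ⁺¹, evaluating both integrals, ⟨s⟩ = 3·a/2.
Putting a = 2.24 gives 3.360.

⟨s⟩ ≈ 3.36 fm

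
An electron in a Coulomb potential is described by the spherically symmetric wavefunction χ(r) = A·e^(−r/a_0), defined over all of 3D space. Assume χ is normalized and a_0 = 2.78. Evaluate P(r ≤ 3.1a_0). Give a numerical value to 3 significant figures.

P ≈ 0.946

With dV = 4πr²dr, the probability is ∫|χ|² dV over r ≤ 3.1a_0.
The full normalization integral is A²·[π·a_0^3] = 1, fixing A².
Substituting u = r/a_0, A², 4π and the length scale all cancel in the ratio: P = ∫_{0}^{3.1} u^2·e^(-2·u) du / ∫_{0}^{∞} u^2·e^(-2·u) du.
An antiderivative of u^2·e^(-2·u) is -(2·u^2 + 2·u + 1)·e^(-2·u)/4; evaluating from 0 to 3.1 gives 1/4 - 1321·e^(-31/5)/200, while the full integral is 1/4.
The region integral divided by the full integral gives P = 0.9464.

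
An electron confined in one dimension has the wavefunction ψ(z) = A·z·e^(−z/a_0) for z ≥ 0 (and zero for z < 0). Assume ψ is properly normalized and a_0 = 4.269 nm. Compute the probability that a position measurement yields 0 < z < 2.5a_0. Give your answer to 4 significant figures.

The probability is P = ∫ |ψ|² dz over [0, 2.5a_0].
The normalization integral ∫|ψ|²dz over the whole domain equals a_0^3/4·A², and A² cancels in the ratio.
Substituting u = z/a_0, A² and the length scale cancel in the ratio: P = ∫_{0}^{2.5} u^2·e^(-2·u) du / ∫_{0}^{∞} u^2·e^(-2·u) du.
An antiderivative of u^2·e^(-2·u) is -(2·u^2 + 2·u + 1)·e^(-2·u)/4; evaluating from 0 to 2.5 gives 1/4 - 37·e^(-5)/8, while the full integral is 1/4.
This works out to P = 0.87535.

P ≈ 0.8753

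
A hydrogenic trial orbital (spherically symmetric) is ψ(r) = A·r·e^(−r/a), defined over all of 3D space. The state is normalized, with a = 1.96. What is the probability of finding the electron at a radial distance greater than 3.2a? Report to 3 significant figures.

P ≈ 0.235

Integrate the radial probability density 4πr²|ψ|² over r > 3.2a.
The full normalization integral is A²·[3·π·a^5] = 1, fixing A².
In terms of u = r/a (A², 4π and the length scale all cancel between numerator and denominator), P = [∫_{3.2}^{∞} u^4·e^(-2·u) du] / [∫_{0}^{∞} u^4·e^(-2·u) du].
With ∫ u^4·e^(-2·u) du = -(u^4/2 + u^3 + 3·u^2/2 + 3·u/2 + 3/4)·e^(-2·u) + C, the region integral is ≈ 0.17630 and the full one is 3/4.
The region integral divided by the full integral gives P = 0.2351.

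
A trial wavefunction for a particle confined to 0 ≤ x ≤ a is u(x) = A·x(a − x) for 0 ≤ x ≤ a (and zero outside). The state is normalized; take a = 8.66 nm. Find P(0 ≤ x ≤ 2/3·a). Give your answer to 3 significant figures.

The probability is P = ∫ |u|² dx over [0, 2/3·a].
Since A² = 1/(a^5/30), this is the region integral divided by the full normalization integral.
Substituting t = x/a, A² and the length scale cancel in the ratio: P = ∫_{0}^{2/3} t^2·(1 - t)^2 dt / ∫_{0}^{1} t^2·(1 - t)^2 dt.
Using ∫ t^2·(1 - t)^2 dt = t^3·(6·t^2 - 15·t + 10)/30, the numerator is 32/1215 and the denominator is 1/30.
Taking the ratio, P = 64/81.

P ≈ 0.790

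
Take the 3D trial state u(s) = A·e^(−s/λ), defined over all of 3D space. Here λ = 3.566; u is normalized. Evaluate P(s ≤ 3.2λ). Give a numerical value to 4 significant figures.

Integrate the radial probability density 4πs²|u|² over s ≤ 3.2λ.
Normalization gives A² = 1/(π·λ^3).
Substituting t = s/λ, A², 4π and the length scale all cancel in the ratio: P = ∫_{0}^{3.2} t^2·e^(-2·t) dt / ∫_{0}^{∞} t^2·e^(-2·t) dt.
With ∫ t^2·e^(-2·t) dt = -(2·t^2 + 2·t + 1)·e^(-2·t)/4 + C, the region integral is 1/4 - 697·e^(-32/5)/100 and the full one is 1/4.
This evaluates to P = 0.95368.

P ≈ 0.9537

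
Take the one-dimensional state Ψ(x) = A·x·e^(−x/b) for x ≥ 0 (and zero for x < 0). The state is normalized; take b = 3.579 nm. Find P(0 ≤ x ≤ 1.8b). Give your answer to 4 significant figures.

P = ∫_{0}^{1.8b} |Ψ(x)|² dx.
Since A² = 1/(b^3/4), this is the region integral divided by the full normalization integral.
In terms of u = x/b (A² and the length scale cancel between numerator and denominator), P = [∫_{0}^{1.8} u^2·e^(-2·u) du] / [∫_{0}^{∞} u^2·e^(-2·u) du].
With ∫ u^2·e^(-2·u) du = -(2·u^2 + 2·u + 1)·e^(-2·u)/4 + C, the region integral is 1/4 - 277·e^(-18/5)/100 and the full one is 1/4.
Taking the ratio, P = 0.69725.

P ≈ 0.6973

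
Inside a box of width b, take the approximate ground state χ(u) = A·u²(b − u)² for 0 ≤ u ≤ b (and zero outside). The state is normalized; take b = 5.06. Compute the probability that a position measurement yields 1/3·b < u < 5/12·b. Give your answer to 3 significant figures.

|χ|² is the probability density, so P = ∫_{1/3·b}^{5/12·b} |χ|² du.
Since A² = 1/(b^9/630), this is the region integral divided by the full normalization integral.
Substituting t = u/b, A² and the length scale cancel in the ratio: P = ∫_{1/3}^{5/12} t^4·(1 - t)^4 dt / ∫_{0}^{1} t^4·(1 - t)^4 dt.
An antiderivative of t^4·(1 - t)^4 is t^5·(70·t^4 - 315·t^3 + 540·t^2 - 420·t + 126)/630; evaluating from 1/3 to 5/12 gives ≈ 0.00024997, while the full integral is 1/630.
Taking the ratio, P = 0.1575.

P ≈ 0.157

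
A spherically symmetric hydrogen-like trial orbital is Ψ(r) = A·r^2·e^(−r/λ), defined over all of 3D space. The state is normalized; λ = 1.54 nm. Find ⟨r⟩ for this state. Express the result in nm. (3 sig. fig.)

By definition ⟨r⟩ = ∫ r |Ψ(r)|² 4πr² dr.
With ∫₀^∞ r^7 e^(−αr) dr = 7!/α^8, evaluating both integrals, ⟨r⟩ = 7·λ/2.
With λ = 1.54, ⟨r⟩ = 5.390.

⟨r⟩ ≈ 5.39 nm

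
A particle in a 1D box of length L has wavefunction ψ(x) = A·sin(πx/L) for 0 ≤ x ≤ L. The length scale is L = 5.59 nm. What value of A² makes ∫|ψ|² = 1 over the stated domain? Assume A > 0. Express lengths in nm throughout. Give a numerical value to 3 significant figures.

A^2 ≈ 0.358 nm^(-1)

We need A² ∫|f|² dx = 1, taking the integral from 0 to L.
The integral (without the A² prefactor) comes out to L/2.
Setting this equal to 1 gives A² = 1/(L/2).
Plugging in L = 5.59 yields A = 0.5981.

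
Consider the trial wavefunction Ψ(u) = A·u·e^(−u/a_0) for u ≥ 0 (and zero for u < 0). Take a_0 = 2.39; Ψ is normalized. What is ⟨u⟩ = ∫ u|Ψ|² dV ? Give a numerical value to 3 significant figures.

⟨u⟩ ≈ 3.59

By definition ⟨u⟩ = ∫ u |Ψ(u)|² du.
Since the A² factors cancel between numerator and denominator, ⟨u⟩ = 3·a_0/2.
Putting a_0 = 2.39 gives 3.585.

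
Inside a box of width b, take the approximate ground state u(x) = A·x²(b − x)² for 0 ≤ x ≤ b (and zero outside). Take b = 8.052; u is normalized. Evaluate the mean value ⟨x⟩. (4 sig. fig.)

⟨x⟩ ≈ 4.026

The expectation value is the |u|²-weighted average of x: ∫ x|u|² dx.
Expanding the polynomial and integrating term by term, evaluating both integrals, ⟨x⟩ = b/2.
With b = 8.052, ⟨x⟩ = 4.0260.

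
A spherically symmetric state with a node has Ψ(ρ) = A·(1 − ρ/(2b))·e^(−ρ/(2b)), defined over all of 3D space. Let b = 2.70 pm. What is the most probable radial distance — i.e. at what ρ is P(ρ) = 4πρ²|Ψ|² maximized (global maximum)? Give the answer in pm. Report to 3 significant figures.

ρ ≈ 14.1 pm

The maximum of P(ρ) = 4πρ²|Ψ|² occurs where its derivative vanishes.
This gives ρ = b·(√(5) + 3).
With b = 2.70, the most probable radial distance is 14.14 pm.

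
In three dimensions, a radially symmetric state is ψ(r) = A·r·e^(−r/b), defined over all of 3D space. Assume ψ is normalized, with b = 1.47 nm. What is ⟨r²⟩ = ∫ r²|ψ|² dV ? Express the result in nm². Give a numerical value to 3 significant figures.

⟨r²⟩ = ∫ r^2 |ψ|² 4πr² dr over the full domain.
With ∫₀^∞ r^6 e^(−αr) dr = 6!/α^7, the ratio of the moment integral to the normalization integral gives ⟨r²⟩ = 15·b^2/2.
With b = 1.47, ⟨r^2⟩ = 16.21.

⟨r^2⟩ ≈ 16.2 nm^2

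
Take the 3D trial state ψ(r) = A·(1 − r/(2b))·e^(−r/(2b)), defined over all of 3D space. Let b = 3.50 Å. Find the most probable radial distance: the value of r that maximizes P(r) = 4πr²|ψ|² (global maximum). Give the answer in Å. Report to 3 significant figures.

r ≈ 18.3 Å

Set d/dr [P(r) = 4πr²|ψ|²] = 0 and solve for r > 0.
Solving yields r = b·(√(5) + 3).
With b = 3.50, the most probable radial distance is 18.33 Å.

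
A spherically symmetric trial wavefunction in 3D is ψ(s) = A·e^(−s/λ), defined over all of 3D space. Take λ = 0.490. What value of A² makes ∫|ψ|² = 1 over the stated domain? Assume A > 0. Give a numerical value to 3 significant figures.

A^2 ≈ 2.71

We need A² ∫|f|² 4πs² ds = 1, taking the integral from 0 to ∞.
With ∫₀^∞ s^2 e^(−αs) ds = 2!/α^3, carrying out the integral gives A² · π·λ^3.
Hence A² = 1/[π·λ^3].
With λ = 0.490: A² = 2.706 and A = 1.645.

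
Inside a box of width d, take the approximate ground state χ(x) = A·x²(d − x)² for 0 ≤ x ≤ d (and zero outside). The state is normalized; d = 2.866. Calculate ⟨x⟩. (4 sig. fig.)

⟨x⟩ ≈ 1.433

By definition ⟨x⟩ = ∫ x |χ(x)|² dx.
Expanding the polynomial and integrating term by term, the ratio of the moment integral to the normalization integral gives ⟨x⟩ = d/2.
With d = 2.866, ⟨x⟩ = 1.4330.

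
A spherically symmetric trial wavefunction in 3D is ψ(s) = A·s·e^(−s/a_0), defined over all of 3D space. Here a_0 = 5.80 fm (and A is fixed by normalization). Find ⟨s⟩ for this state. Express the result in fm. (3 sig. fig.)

⟨s⟩ ≈ 14.5 fm

By definition ⟨s⟩ = ∫ s |ψ(s)|² 4πs² ds.
Evaluating both integrals, ⟨s⟩ = 5·a_0/2.
With a_0 = 5.80, ⟨s⟩ = 14.50.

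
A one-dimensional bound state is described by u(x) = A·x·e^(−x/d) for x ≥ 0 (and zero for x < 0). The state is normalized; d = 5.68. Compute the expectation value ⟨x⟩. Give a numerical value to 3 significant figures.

⟨x⟩ ≈ 8.52

By definition ⟨x⟩ = ∫ x |u(x)|² dx.
With ∫₀^∞ x^3 e^(−αx) dx = 3!/α^4, the ratio of the moment integral to the normalization integral gives ⟨x⟩ = 3·d/2.
With d = 5.68, ⟨x⟩ = 8.520.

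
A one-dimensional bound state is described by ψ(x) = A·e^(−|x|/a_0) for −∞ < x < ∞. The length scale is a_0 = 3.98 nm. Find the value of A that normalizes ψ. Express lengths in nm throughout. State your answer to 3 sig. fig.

A ≈ 0.501 nm^(-1/2)

We need A² ∫|f|² dx = 1, taking the integral from −∞ to ∞.
∫|ψ|² dx = A²·(a_0).
Substituting a_0 = 3.98 gives A² = 0.2513, so A = 0.5013.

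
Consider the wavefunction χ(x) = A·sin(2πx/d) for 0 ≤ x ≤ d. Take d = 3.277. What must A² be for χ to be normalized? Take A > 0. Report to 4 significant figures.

We need A² ∫|f|² dx = 1, taking the integral from 0 to d.
∫|χ|² dx = A²·(d/2).
Plugging in d = 3.277 yields A = 0.78123.

A^2 ≈ 0.6103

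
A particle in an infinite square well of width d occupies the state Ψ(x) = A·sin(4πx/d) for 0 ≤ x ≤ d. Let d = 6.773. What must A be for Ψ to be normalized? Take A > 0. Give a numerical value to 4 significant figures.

We need A² ∫|f|² dx = 1, taking the integral from 0 to d.
Using sin²θ = (1 − cos 2θ)/2, the integral (without the A² prefactor) comes out to d/2.
With d = 6.773: A² = 0.29529 and A = 0.54341.

A ≈ 0.5434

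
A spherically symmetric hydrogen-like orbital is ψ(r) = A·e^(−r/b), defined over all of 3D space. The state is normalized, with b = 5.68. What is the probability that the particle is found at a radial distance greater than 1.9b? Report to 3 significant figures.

P ≈ 0.269

P = ∫ |ψ|² 4πr² dr over r > 1.9b.
Normalization gives A² = 1/(π·b^3).
In terms of u = r/b (A², 4π and the length scale all cancel between numerator and denominator), P = [∫_{1.9}^{∞} u^2·e^(-2·u) du] / [∫_{0}^{∞} u^2·e^(-2·u) du].
With ∫ u^2·e^(-2·u) du = -(2·u^2 + 2·u + 1)·e^(-2·u)/4 + C, the region integral is 601·e^(-19/5)/200 and the full one is 1/4.
The region integral divided by the full integral gives P = 0.2689.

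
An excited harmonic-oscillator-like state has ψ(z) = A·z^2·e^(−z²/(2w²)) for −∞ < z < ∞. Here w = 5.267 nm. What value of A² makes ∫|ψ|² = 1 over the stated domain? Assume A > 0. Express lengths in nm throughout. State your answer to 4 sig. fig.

Normalization requires ∫|ψ|² dz = 1, integrated from −∞ to ∞.
The integral (without the A² prefactor) comes out to 3·√(π)·w^5/4.
So A² = (3·√(π)·w^5/4)^(−1).
Substituting w = 5.267 gives A² = 0.00018559, so A = 0.013623.

A^2 ≈ 0.0001856 nm^(-5)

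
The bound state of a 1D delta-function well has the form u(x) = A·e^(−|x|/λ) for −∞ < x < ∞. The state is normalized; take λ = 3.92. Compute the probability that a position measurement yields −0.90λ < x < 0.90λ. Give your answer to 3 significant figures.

P = ∫_{−0.90λ}^{0.90λ} |u(x)|² dx.
Since A² = 1/(λ), this is the region integral divided by the full normalization integral.
By symmetry take twice the x ≥ 0 contribution in numerator and denominator; the 2's cancel. Substituting t = x/λ, A² and the length scale cancel in the ratio: P = ∫_{0}^{0.90} e^(-2·t) dt / ∫_{0}^{∞} e^(-2·t) dt.
With ∫ e^(-2·t) dt = -e^(-2·t)/2 + C, the region integral is 1/2 - e^(-9/5)/2 and the full one is 1/2.
Evaluating gives P = 0.8347.

P ≈ 0.835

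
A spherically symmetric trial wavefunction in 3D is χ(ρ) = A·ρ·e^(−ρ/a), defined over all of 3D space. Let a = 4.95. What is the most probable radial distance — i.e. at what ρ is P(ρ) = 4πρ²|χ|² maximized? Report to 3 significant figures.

The maximum of P(ρ) = 4πρ²|χ|² occurs where its derivative vanishes.
Solving yields ρ = 2·a.
With a = 4.95, the most probable radial distance is 9.900.

ρ ≈ 9.90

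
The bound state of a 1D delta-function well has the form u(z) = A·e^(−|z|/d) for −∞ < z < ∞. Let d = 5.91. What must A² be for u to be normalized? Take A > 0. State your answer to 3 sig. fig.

A^2 ≈ 0.169

The normalization condition is ∫|u|² dz = 1 from −∞ to ∞.
Using ∫₀^∞ zⁿ e^(−αz) dz = n!/αⁿ⁺¹, the integral (without the A² prefactor) comes out to d.
With d = 5.91: A² = 0.1692 and A = 0.4113.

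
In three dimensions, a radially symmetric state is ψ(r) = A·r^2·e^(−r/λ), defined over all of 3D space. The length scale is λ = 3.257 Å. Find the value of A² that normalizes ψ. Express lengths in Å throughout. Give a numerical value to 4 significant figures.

The normalization condition is ∫|ψ|² 4πr² dr = 1 from 0 to ∞.
The angular integral contributes 4π, leaving ∫₀^∞ r²|ψ|² dr.
The integral (without the A² prefactor) comes out to 45·π·λ^7/2.
Plugging in λ = 3.257 yields A = 0.0019075.

A^2 ≈ 0.000003639 Å^(-7)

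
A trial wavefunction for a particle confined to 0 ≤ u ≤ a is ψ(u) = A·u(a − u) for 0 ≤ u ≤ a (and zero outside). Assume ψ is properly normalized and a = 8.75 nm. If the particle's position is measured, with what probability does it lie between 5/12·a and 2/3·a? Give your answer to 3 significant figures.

P = ∫_{5/12·a}^{2/3·a} |ψ(u)|² du.
With A² fixed by ∫|ψ|² = 1, i.e. A² = (a^5/30)^(−1), substitute and integrate.
Substituting t = u/a, A² and the length scale cancel in the ratio: P = ∫_{5/12}^{2/3} t^2·(1 - t)^2 dt / ∫_{0}^{1} t^2·(1 - t)^2 dt.
With ∫ t^2·(1 - t)^2 dt = t^3·(6·t^2 - 15·t + 10)/30 + C, the region integral is ≈ 0.014783 and the full one is 1/30.
Evaluating gives P = 0.4435.

P ≈ 0.444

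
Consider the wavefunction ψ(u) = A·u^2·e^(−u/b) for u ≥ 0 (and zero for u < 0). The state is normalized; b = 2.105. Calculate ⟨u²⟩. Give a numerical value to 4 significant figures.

⟨u^2⟩ ≈ 33.23

⟨u²⟩ = ∫ u^2 |ψ|² du over the full domain.
Recall ∫₀^∞ u^m e^(−u/β) du = m!·β^(m+1), since the A² factors cancel between numerator and denominator, ⟨u²⟩ = 15·b^2/2.
Putting b = 2.105 gives 33.233.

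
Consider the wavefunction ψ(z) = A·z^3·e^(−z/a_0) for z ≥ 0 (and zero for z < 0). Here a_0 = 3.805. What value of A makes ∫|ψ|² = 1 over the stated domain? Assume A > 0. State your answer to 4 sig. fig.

The normalization condition is ∫|ψ|² dz = 1 from 0 to ∞.
Recall ∫₀^∞ z^m e^(−z/β) dz = m!·β^(m+1), ∫|ψ|² dz = A²·(45·a_0^7/8).
Substituting a_0 = 3.805 gives A² = 0.000015396, so A = 0.0039237.

A ≈ 0.003924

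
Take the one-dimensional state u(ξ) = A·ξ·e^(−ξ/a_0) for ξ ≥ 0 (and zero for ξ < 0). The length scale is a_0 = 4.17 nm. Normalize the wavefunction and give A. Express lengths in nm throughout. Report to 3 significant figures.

A ≈ 0.235 nm^(-3/2)

Normalization requires ∫|u|² dξ = 1, integrated from 0 to ∞.
Recall ∫₀^∞ ξ^m e^(−ξ/β) dξ = m!·β^(m+1), ∫|u|² dξ = A²·(a_0^3/4).
Plugging in a_0 = 4.17 yields A = 0.2349.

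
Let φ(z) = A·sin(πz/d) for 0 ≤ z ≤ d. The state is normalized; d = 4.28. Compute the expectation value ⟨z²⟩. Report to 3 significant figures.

⟨z^2⟩ ≈ 5.18

The expectation value is the |φ|²-weighted average of z^2: ∫ z^2|φ|² dz.
Using sin²θ = (1 − cos 2θ)/2, the ratio of the moment integral to the normalization integral gives ⟨z²⟩ = -d^2/(2·π^2) + d^2/3.
With d = 4.28, ⟨z^2⟩ = 5.178.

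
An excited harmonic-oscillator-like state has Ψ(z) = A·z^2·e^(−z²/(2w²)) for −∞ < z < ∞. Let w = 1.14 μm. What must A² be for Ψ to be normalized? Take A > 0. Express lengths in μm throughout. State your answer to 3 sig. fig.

We need A² ∫|f|² dz = 1, taking the integral from −∞ to ∞.
Carrying out the integral gives A² · 3·√(π)·w^5/4.
So A² = (3·√(π)·w^5/4)^(−1).
Plugging in w = 1.14 yields A = 0.6251.

A^2 ≈ 0.391 μm^(-5)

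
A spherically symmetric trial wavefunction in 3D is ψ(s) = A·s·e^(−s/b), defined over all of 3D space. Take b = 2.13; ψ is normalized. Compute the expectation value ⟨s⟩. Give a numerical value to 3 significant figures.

⟨s⟩ = ∫ s |ψ|² 4πs² ds over the full domain.
The ratio of the moment integral to the normalization integral gives ⟨s⟩ = 5·b/2.
Putting b = 2.13 gives 5.325.

⟨s⟩ ≈ 5.33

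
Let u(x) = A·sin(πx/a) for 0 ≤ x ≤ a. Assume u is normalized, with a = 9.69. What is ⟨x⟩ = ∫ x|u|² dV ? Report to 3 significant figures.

By definition ⟨x⟩ = ∫ x |u(x)|² dx.
Using sin²θ = (1 − cos 2θ)/2, the ratio of the moment integral to the normalization integral gives ⟨x⟩ = a/2.
Putting a = 9.69 gives 4.845.

⟨x⟩ ≈ 4.85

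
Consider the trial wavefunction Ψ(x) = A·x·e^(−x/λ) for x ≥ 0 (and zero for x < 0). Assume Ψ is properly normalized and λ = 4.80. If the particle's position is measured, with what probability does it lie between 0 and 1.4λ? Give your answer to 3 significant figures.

P = ∫_{0}^{1.4λ} |Ψ(x)|² dx.
With A² fixed by ∫|Ψ|² = 1, i.e. A² = (λ^3/4)^(−1), substitute and integrate.
In terms of u = x/λ (A² and the length scale cancel between numerator and denominator), P = [∫_{0}^{1.4} u^2·e^(-2·u) du] / [∫_{0}^{∞} u^2·e^(-2·u) du].
An antiderivative of u^2·e^(-2·u) is -(2·u^2 + 2·u + 1)·e^(-2·u)/4; evaluating from 0 to 1.4 gives 1/4 - 193·e^(-14/5)/100, while the full integral is 1/4.
Evaluating gives P = 0.5305.

P ≈ 0.531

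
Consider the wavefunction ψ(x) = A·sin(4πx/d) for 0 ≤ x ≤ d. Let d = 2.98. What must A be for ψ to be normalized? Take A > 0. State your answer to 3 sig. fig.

The normalization condition is ∫|ψ|² dx = 1 from 0 to d.
Using sin²θ = (1 − cos 2θ)/2, carrying out the integral gives A² · d/2.
Setting this equal to 1 gives A² = 1/(d/2).
Substituting d = 2.98 gives A² = 0.6711, so A = 0.8192.

A ≈ 0.819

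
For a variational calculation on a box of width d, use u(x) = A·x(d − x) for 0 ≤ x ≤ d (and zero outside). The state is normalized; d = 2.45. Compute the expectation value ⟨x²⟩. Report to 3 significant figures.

The expectation value is the |u|²-weighted average of x^2: ∫ x^2|u|² dx.
Expanding the polynomial and integrating term by term, since the A² factors cancel between numerator and denominator, ⟨x²⟩ = 2·d^2/7.
Putting d = 2.45 gives 1.715.

⟨x^2⟩ ≈ 1.72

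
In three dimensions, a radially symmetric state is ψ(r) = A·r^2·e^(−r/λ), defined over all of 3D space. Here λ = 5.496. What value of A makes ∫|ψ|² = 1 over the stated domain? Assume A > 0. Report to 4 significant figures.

Require ∫ |ψ|² 4πr² dr = 1 over the whole domain.
Recall ∫₀^∞ r^m e^(−r/β) dr = m!·β^(m+1), the integral (without the A² prefactor) comes out to 45·π·λ^7/2.
Hence A² = 1/[45·π·λ^7/2].
With λ = 5.496: A² = 9.3399E-8 and A = 0.00030561.

A ≈ 0.0003056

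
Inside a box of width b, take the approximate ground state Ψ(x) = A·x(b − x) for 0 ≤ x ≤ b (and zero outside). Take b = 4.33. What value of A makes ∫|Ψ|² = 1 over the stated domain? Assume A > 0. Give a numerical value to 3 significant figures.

A ≈ 0.140

Normalization requires ∫|Ψ|² dx = 1, integrated from 0 to b.
With Ψ = A·x(b − x), the integral evaluates to A²·[b^5/30].
Setting this equal to 1 gives A² = 1/(b^5/30).
Plugging in b = 4.33 yields A = 0.1404.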